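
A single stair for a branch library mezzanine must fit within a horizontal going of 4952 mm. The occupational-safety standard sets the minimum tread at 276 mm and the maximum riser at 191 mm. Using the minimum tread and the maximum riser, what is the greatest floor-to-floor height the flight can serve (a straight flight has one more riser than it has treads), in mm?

3438 mm

4952 / 276 = 17.94, so 17 treads fit.
Risers = treads + 1 = 18.
Maximum height = 18 × 191 = 3438 mm.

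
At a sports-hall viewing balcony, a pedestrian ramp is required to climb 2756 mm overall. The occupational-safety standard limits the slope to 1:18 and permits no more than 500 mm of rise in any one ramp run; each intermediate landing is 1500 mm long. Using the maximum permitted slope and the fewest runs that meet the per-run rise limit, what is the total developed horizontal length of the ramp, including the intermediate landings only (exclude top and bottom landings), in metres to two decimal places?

⌈2756/500⌉ = 6 ramp runs. That means 5 intermediate landings.
Ramp run (horizontal) at 1:18: 2756 × 18 = 49608 mm.
Intermediate landings: 5 × 1500 = 7500 mm.
Total developed length = 49608 + 7500 = 57108 mm.
= 57.11 m.

57.11 m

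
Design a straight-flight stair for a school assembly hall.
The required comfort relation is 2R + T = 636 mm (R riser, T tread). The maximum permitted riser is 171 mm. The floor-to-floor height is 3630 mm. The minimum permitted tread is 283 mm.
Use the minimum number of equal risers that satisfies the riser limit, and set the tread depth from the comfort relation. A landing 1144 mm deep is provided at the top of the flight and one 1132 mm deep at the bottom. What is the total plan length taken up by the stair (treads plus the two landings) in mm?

At most 171 each: 3630/171 = 21.23, giving 22 risers.
Each riser is 3630/22 = 165 mm (≤ 171 mm).
T = 636 − 2·165 = 306 mm, which satisfies the 283 mm minimum.
22 risers give 21 treads; going = 21 × 306 = 6426 mm.
Enclosure = 6426 + 1144 + 1132 = 8702 mm.

8702 mm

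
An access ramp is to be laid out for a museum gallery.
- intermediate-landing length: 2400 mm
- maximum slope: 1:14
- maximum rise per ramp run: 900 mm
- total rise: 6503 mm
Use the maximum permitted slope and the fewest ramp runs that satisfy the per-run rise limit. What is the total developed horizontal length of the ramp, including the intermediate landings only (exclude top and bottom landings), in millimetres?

6503 / 900 = 7.23, so 8 ramp runs are needed. That means 7 intermediate landings.
Horizontal run for 6503 mm of rise at 1:14 is 6503 × 14 = 91042 mm.
7 intermediate landings contribute 7 × 2400 = 16800 mm.
Developed length = 91042 + 16800 = 107842 mm.

107842 mm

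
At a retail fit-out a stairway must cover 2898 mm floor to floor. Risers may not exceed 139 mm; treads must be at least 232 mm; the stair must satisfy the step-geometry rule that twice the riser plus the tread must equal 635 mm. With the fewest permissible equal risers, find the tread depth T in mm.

359 mm

2898 / 139 = 20.849 → round up to 21 risers.
R = 2898 ÷ 21 = 138 mm.
Tread T = 635 − 2 × 138 = 359 mm (≥ 232 mm).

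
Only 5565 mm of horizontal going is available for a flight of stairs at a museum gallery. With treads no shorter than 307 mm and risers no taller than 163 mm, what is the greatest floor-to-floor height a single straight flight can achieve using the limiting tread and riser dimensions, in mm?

3097 mm

5565 / 307 = 18.13, so 18 treads fit.
Risers = treads + 1 = 19.
Maximum height = 19 × 163 = 3097 mm.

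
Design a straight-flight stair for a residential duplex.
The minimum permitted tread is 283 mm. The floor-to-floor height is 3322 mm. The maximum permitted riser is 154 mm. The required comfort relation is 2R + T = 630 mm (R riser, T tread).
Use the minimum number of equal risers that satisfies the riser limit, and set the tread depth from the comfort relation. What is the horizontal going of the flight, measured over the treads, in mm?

6888 mm

At most 154 each: 3322/154 = 21.57, giving 22 risers.
Each riser is 3322/22 = 151 mm (≤ 154 mm).
From 2R + T = 630: T = 630 − 302 = 328 mm.
Treads = 22 − 1 = 21; going = 21 × 328 = 6888 mm.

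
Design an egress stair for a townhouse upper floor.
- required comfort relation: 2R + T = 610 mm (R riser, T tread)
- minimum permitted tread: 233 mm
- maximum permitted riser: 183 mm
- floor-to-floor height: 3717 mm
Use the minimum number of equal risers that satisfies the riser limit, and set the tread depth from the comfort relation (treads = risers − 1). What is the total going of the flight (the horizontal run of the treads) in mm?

3717 / 183 = 20.311 → round up to 21 risers.
Each riser is 3717/21 = 177 mm (≤ 183 mm).
From 2R + T = 610: T = 610 − 354 = 256 mm.
Going = (21 − 1) × 256 = 5120 mm.

5120 mm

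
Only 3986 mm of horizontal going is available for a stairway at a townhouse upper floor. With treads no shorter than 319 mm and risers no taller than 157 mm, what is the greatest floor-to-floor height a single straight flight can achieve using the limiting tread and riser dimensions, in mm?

2041 mm

3986 / 319 = 12.50, so 12 treads fit.
Risers = treads + 1 = 13.
Maximum height = 13 × 157 = 2041 mm.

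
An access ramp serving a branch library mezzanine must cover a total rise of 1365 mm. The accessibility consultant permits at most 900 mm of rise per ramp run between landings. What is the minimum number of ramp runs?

2 runs

1365 / 900 = 1.52, so 2 ramp runs are needed.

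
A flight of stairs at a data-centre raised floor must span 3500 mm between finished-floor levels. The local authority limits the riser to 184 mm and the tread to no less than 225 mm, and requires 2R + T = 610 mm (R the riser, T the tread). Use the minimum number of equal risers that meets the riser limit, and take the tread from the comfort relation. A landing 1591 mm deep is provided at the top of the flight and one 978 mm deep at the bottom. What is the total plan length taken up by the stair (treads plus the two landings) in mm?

At most 184 each: 3500/184 = 19.02, giving 20 risers.
Riser R = 3500 / 20 = 175 mm, within the 184 mm limit.
Tread T = 610 − 2 × 175 = 260 mm (≥ 225 mm).
Treads = 20 − 1 = 19; going = 19 × 260 = 4940 mm.
Enclosure = 4940 + 1591 + 978 = 7509 mm.

7509 mm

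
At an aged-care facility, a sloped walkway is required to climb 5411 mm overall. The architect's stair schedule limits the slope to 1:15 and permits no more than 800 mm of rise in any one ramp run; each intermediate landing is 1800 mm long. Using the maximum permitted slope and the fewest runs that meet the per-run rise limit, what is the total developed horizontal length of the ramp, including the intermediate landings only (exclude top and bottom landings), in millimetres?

91965 mm

5411 / 800 = 6.76, so 7 ramp runs are needed. That means 6 intermediate landings.
Horizontal run for 5411 mm of rise at 1:15 is 5411 × 15 = 81165 mm.
6 intermediate landings contribute 6 × 1800 = 10800 mm.
Developed length = 81165 + 10800 = 91965 mm.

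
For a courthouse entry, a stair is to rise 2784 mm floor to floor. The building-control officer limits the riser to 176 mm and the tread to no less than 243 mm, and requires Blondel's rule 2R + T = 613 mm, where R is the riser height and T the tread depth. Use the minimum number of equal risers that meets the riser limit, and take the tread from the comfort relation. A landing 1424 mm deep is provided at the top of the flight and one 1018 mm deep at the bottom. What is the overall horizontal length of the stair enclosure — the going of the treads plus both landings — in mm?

At most 176 each: 2784/176 = 15.82, giving 16 risers.
Riser R = 2784 / 16 = 174 mm, within the 176 mm limit.
From 2R + T = 613: T = 613 − 348 = 265 mm.
Treads = 16 − 1 = 15; going = 15 × 265 = 3975 mm.
Enclosure = 3975 + 1424 + 1018 = 6417 mm.

6417 mm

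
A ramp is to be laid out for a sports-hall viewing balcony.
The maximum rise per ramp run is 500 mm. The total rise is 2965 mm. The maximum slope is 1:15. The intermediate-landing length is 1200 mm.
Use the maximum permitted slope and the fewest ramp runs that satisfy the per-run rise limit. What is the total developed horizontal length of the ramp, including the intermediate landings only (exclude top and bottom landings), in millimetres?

50475 mm

⌈2965/500⌉ = 6 ramp runs. That means 5 intermediate landings.
Horizontal run for 2965 mm of rise at 1:15 is 2965 × 15 = 44475 mm.
Intermediate landings: 5 × 1200 = 6000 mm.
Developed length = 44475 + 6000 = 50475 mm.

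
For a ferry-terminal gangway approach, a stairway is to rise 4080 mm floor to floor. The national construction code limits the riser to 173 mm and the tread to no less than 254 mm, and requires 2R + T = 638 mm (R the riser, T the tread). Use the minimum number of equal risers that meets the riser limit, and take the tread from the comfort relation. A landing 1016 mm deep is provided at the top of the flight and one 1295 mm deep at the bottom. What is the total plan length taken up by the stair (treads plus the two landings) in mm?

9165 mm

4080 / 173 = 23.584 → round up to 24 risers.
R = 4080 ÷ 24 = 170 mm.
T = 638 − 2·170 = 298 mm, which satisfies the 254 mm minimum.
Treads = 24 − 1 = 23; going = 23 × 298 = 6854 mm.
Add landings: 6854 + 1016 + 1295 = 9165 mm.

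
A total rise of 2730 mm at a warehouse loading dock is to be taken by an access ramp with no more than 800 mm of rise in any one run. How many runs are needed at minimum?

4 runs

At most 800 each: 2730/800 = 3.41, giving 4 ramp runs.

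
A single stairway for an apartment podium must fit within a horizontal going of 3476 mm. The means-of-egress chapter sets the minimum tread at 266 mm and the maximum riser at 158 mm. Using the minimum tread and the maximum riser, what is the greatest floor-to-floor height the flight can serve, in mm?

3476 / 266 = 13.07, so 13 treads fit.
Risers = treads + 1 = 14.
Maximum height = 14 × 158 = 2212 mm.

2212 mm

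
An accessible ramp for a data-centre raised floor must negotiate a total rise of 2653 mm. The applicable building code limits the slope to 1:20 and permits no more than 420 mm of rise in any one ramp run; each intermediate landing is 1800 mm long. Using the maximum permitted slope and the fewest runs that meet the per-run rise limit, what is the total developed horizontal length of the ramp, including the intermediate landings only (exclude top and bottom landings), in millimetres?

2653 / 420 = 6.317 → round up to 7 ramp runs. That means 6 intermediate landings.
Horizontal run for 2653 mm of rise at 1:20 is 2653 × 20 = 53060 mm.
Intermediate landings: 6 × 1800 = 10800 mm.
Developed length = 53060 + 10800 = 63860 mm.

63860 mm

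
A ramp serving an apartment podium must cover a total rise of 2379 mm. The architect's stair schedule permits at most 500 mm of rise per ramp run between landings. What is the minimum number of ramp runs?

⌈2379/500⌉ = 5 ramp runs.

5 runs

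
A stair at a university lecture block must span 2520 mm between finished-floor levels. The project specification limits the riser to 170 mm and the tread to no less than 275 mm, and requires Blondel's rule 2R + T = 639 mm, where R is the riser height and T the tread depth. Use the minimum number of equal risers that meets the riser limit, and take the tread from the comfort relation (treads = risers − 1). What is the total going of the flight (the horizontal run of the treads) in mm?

4242 mm

⌈2520/170⌉ = 15 risers.
R = 2520 ÷ 15 = 168 mm.
T = 639 − 2·168 = 303 mm, which satisfies the 275 mm minimum.
Going = (15 − 1) × 303 = 4242 mm.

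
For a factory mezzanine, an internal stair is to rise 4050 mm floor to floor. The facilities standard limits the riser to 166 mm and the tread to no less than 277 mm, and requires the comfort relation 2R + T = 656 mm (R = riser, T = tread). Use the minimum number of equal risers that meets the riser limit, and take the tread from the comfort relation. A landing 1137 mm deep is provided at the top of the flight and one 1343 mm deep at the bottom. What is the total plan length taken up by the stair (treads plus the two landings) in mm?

10448 mm

4050 / 166 = 24.40, so 25 risers are needed.
Each riser is 4050/25 = 162 mm (≤ 166 mm).
From 2R + T = 656: T = 656 − 324 = 332 mm.
25 risers give 24 treads; going = 24 × 332 = 7968 mm.
Add landings: 7968 + 1137 + 1343 = 10448 mm.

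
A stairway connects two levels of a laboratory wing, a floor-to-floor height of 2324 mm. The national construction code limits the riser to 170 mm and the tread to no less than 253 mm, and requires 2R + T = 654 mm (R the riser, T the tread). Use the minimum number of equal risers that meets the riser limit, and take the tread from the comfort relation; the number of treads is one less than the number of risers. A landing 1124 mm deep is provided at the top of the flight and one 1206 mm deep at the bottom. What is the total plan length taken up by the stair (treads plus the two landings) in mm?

6516 mm

2324 / 170 = 13.67, so 14 risers are needed.
Riser R = 2324 / 14 = 166 mm, within the 170 mm limit.
From 2R + T = 654: T = 654 − 332 = 322 mm.
Going = (14 − 1) × 322 = 4186 mm.
Enclosure = 4186 + 1124 + 1206 = 6516 mm.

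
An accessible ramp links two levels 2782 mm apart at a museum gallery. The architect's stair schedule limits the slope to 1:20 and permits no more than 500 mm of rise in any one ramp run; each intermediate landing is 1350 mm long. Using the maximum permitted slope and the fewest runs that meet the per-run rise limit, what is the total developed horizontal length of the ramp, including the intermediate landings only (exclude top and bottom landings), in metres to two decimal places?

62.39 m

2782 / 500 = 5.56, so 6 ramp runs are needed. That means 5 intermediate landings.
Horizontal run for 2782 mm of rise at 1:20 is 2782 × 20 = 55640 mm.
5 intermediate landings contribute 5 × 1350 = 6750 mm.
Developed length = 55640 + 6750 = 62390 mm.
= 62.39 m.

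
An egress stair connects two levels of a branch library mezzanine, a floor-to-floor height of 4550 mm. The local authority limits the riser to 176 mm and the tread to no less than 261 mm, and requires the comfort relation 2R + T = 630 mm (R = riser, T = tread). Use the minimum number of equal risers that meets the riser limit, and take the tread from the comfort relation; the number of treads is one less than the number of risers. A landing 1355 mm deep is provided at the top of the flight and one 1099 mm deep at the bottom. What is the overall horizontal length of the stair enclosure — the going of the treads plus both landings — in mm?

At most 176 each: 4550/176 = 25.85, giving 26 risers.
Riser R = 4550 / 26 = 175 mm, within the 176 mm limit.
From 2R + T = 630: T = 630 − 350 = 280 mm.
Treads = 26 − 1 = 25; going = 25 × 280 = 7000 mm.
Enclosure = 7000 + 1355 + 1099 = 9454 mm.

9454 mm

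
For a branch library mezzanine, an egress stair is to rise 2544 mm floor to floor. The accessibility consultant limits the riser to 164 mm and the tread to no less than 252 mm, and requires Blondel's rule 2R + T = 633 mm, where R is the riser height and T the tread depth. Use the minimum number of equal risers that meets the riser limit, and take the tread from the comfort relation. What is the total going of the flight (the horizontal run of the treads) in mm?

2544 / 164 = 15.51, so 16 risers are needed.
Each riser is 2544/16 = 159 mm (≤ 164 mm).
From 2R + T = 633: T = 633 − 318 = 315 mm.
Treads = 16 − 1 = 15; going = 15 × 315 = 4725 mm.

4725 mm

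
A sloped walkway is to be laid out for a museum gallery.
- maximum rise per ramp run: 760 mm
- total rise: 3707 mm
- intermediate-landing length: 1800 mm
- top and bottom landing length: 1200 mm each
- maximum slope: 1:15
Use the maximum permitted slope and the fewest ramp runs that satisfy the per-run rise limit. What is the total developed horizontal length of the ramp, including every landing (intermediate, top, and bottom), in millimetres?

65205 mm

3707 / 760 = 4.878 → round up to 5 ramp runs. That means 4 intermediate landings.
Horizontal run for 3707 mm of rise at 1:15 is 3707 × 15 = 55605 mm.
4 intermediate landings contribute 4 × 1800 = 7200 mm.
Top and bottom landings: 2 × 1200 = 2400 mm.
Total = 55605 + 7200 + 2400 = 65205 mm.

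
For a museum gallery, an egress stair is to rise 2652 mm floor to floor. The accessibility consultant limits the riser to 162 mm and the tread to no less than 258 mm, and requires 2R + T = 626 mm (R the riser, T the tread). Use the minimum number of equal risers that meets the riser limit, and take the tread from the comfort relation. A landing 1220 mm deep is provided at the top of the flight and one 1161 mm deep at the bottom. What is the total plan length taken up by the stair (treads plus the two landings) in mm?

2652 / 162 = 16.370 → round up to 17 risers.
Each riser is 2652/17 = 156 mm (≤ 162 mm).
From 2R + T = 626: T = 626 − 312 = 314 mm.
Going = (17 − 1) × 314 = 5024 mm.
Add landings: 5024 + 1220 + 1161 = 7405 mm.

7405 mm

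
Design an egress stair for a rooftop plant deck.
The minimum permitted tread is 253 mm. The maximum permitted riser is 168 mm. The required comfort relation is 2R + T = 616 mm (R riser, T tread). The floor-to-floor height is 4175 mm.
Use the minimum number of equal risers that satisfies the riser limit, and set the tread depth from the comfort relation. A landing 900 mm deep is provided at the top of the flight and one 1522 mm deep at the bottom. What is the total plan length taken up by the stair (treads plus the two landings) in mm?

9190 mm

4175 / 168 = 24.85, so 25 risers are needed.
Riser R = 4175 / 25 = 167 mm, within the 168 mm limit.
From 2R + T = 616: T = 616 − 334 = 282 mm.
Going = (25 − 1) × 282 = 6768 mm.
Add landings: 6768 + 900 + 1522 = 9190 mm.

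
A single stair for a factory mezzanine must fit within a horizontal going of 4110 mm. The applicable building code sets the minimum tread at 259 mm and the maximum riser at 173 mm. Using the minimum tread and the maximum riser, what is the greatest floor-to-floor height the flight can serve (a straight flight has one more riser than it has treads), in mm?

2768 mm

4110 / 259 = 15.87, so 15 treads fit.
Risers = treads + 1 = 16.
Maximum height = 16 × 173 = 2768 mm.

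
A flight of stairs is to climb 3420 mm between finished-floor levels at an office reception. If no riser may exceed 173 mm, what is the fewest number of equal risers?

⌈3420/173⌉ = 20 risers.

20 risers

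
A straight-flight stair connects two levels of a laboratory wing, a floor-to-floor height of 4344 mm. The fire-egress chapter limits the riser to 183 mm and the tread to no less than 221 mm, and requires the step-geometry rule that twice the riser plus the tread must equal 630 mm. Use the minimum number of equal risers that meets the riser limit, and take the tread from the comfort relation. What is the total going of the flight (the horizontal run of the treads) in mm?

⌈4344/183⌉ = 24 risers.
Each riser is 4344/24 = 181 mm (≤ 183 mm).
Tread T = 630 − 2 × 181 = 268 mm (≥ 221 mm).
Treads = 24 − 1 = 23; going = 23 × 268 = 6164 mm.

6164 mm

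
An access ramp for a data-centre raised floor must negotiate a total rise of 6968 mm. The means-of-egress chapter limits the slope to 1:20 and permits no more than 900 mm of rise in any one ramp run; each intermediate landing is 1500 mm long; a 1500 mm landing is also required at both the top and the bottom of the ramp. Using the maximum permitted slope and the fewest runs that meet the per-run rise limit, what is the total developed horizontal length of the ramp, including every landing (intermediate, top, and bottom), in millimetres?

6968 / 900 = 7.74, so 8 ramp runs are needed. That means 7 intermediate landings.
Horizontal run for 6968 mm of rise at 1:20 is 6968 × 20 = 139360 mm.
Intermediate landings: 7 × 1500 = 10500 mm.
Top and bottom landings: 2 × 1500 = 3000 mm.
Total = 139360 + 10500 + 3000 = 152860 mm.

152860 mm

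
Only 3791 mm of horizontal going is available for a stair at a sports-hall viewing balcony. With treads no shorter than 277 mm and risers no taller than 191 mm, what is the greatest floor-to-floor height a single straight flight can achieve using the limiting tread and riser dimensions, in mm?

2674 mm

Treads that fit: ⌊3791 / 277⌋ = 13.
Risers = treads + 1 = 14.
Maximum height = 14 × 191 = 2674 mm.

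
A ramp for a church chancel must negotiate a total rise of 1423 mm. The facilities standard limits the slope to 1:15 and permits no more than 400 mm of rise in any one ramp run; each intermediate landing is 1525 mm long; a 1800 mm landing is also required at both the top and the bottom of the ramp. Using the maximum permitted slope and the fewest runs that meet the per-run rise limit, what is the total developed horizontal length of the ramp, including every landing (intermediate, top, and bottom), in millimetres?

1423 / 400 = 3.56, so 4 ramp runs are needed. That means 3 intermediate landings.
Ramp run (horizontal) at 1:15: 1423 × 15 = 21345 mm.
Intermediate landings: 3 × 1525 = 4575 mm.
Top and bottom landings: 2 × 1800 = 3600 mm.
Total = 21345 + 4575 + 3600 = 29520 mm.

29520 mm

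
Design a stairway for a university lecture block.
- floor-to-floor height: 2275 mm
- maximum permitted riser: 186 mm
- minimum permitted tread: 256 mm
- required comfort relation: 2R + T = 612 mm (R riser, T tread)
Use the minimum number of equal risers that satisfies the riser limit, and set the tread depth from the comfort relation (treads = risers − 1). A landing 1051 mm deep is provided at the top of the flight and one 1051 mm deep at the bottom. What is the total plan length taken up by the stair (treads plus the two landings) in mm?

5246 mm

2275 / 186 = 12.23, so 13 risers are needed.
Each riser is 2275/13 = 175 mm (≤ 186 mm).
Tread T = 612 − 2 × 175 = 262 mm (≥ 256 mm).
Treads = 13 − 1 = 12; going = 12 × 262 = 3144 mm.
Add landings: 3144 + 1051 + 1051 = 5246 mm.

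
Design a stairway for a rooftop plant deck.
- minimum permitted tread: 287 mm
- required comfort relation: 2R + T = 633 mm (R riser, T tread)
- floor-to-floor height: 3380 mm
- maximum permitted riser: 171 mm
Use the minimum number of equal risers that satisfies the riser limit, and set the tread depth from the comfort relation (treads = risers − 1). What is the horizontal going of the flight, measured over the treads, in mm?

5605 mm

At most 171 each: 3380/171 = 19.77, giving 20 risers.
R = 3380 ÷ 20 = 169 mm.
T = 633 − 2·169 = 295 mm, which satisfies the 287 mm minimum.
Treads = 20 − 1 = 19; going = 19 × 295 = 5605 mm.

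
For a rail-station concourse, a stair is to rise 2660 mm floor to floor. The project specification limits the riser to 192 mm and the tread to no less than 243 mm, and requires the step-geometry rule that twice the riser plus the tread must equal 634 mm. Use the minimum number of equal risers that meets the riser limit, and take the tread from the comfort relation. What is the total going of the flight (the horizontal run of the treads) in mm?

3302 mm

At most 192 each: 2660/192 = 13.85, giving 14 risers.
Riser R = 2660 / 14 = 190 mm, within the 192 mm limit.
Tread T = 634 − 2 × 190 = 254 mm (≥ 243 mm).
14 risers give 13 treads; going = 13 × 254 = 3302 mm.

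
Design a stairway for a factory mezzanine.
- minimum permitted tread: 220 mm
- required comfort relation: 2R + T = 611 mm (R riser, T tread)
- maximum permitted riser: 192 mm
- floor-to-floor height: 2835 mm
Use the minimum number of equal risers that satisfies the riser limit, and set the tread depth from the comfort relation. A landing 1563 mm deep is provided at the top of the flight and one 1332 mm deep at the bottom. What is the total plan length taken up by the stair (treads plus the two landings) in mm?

2835 / 192 = 14.77, so 15 risers are needed.
Each riser is 2835/15 = 189 mm (≤ 192 mm).
Tread T = 611 − 2 × 189 = 233 mm (≥ 220 mm).
Going = (15 − 1) × 233 = 3262 mm.
Enclosure = 3262 + 1563 + 1332 = 6157 mm.

6157 mm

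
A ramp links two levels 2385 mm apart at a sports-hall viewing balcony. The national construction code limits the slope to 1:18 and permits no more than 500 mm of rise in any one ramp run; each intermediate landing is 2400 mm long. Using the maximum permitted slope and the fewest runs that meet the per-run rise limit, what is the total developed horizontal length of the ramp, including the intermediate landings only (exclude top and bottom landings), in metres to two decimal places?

At most 500 each: 2385/500 = 4.77, giving 5 ramp runs. That means 4 intermediate landings.
Horizontal run for 2385 mm of rise at 1:18 is 2385 × 18 = 42930 mm.
4 intermediate landings contribute 4 × 2400 = 9600 mm.
Developed length = 42930 + 9600 = 52530 mm.
= 52.53 m.

52.53 m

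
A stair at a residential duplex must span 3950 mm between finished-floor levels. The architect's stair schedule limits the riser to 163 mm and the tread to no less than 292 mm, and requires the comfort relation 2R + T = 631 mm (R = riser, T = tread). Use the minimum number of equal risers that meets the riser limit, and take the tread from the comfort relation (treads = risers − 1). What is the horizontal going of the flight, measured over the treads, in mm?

7560 mm

⌈3950/163⌉ = 25 risers.
R = 3950 ÷ 25 = 158 mm.
T = 631 − 2·158 = 315 mm, which satisfies the 292 mm minimum.
Treads = 25 − 1 = 24; going = 24 × 315 = 7560 mm.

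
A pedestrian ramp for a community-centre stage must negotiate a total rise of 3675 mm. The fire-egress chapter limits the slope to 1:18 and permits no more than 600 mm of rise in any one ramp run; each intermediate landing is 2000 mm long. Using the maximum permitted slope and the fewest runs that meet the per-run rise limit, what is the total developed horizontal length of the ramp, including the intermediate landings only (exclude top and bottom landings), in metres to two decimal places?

78.15 m

3675 / 600 = 6.125 → round up to 7 ramp runs. That means 6 intermediate landings.
Horizontal run for 3675 mm of rise at 1:18 is 3675 × 18 = 66150 mm.
6 intermediate landings contribute 6 × 2000 = 12000 mm.
Developed length = 66150 + 12000 = 78150 mm.
= 78.15 m.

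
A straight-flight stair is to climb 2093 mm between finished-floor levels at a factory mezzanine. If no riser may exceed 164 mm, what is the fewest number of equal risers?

2093 / 164 = 12.762 → round up to 13 risers.

13 risers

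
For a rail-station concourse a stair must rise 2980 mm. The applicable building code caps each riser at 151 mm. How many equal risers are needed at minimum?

⌈2980/151⌉ = 20 risers.

20 risers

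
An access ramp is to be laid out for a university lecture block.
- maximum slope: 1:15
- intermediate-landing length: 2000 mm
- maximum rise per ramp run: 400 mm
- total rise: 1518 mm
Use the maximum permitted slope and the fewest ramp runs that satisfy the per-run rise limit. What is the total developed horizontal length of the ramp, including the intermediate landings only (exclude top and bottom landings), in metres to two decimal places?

28.77 m

1518 / 400 = 3.795 → round up to 4 ramp runs. That means 3 intermediate landings.
Horizontal run for 1518 mm of rise at 1:15 is 1518 × 15 = 22770 mm.
3 intermediate landings contribute 3 × 2000 = 6000 mm.
Total developed length = 22770 + 6000 = 28770 mm.
= 28.77 m.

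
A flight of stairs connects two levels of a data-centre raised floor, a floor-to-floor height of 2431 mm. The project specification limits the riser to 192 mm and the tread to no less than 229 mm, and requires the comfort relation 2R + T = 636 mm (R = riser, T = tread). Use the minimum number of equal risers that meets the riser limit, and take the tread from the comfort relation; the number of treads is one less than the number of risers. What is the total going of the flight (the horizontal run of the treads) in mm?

At most 192 each: 2431/192 = 12.66, giving 13 risers.
R = 2431 ÷ 13 = 187 mm.
From 2R + T = 636: T = 636 − 374 = 262 mm.
Going = (13 − 1) × 262 = 3144 mm.

3144 mm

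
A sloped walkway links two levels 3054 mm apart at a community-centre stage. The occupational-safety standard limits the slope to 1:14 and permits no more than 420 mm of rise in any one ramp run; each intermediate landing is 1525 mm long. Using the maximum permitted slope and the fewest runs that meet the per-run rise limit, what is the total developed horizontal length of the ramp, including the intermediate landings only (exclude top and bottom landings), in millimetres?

At most 420 each: 3054/420 = 7.27, giving 8 ramp runs. That means 7 intermediate landings.
Ramp run (horizontal) at 1:14: 3054 × 14 = 42756 mm.
Intermediate landings: 7 × 1525 = 10675 mm.
Developed length = 42756 + 10675 = 53431 mm.

53431 mm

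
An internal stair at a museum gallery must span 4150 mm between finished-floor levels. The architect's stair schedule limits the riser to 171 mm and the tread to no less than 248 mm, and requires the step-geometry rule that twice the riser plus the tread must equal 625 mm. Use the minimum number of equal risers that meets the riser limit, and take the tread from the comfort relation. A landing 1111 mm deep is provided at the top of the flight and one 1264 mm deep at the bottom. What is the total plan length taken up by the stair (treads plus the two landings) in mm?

9407 mm

At most 171 each: 4150/171 = 24.27, giving 25 risers.
Each riser is 4150/25 = 166 mm (≤ 171 mm).
T = 625 − 2·166 = 293 mm, which satisfies the 248 mm minimum.
Treads = 25 − 1 = 24; going = 24 × 293 = 7032 mm.
Enclosure = 7032 + 1111 + 1264 = 9407 mm.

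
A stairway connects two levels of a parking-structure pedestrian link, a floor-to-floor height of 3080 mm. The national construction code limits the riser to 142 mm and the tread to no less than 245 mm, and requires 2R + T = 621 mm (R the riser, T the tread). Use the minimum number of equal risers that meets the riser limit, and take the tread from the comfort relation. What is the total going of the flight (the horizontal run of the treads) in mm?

7161 mm

⌈3080/142⌉ = 22 risers.
R = 3080 ÷ 22 = 140 mm.
T = 621 − 2·140 = 341 mm, which satisfies the 245 mm minimum.
22 risers give 21 treads; going = 21 × 341 = 7161 mm.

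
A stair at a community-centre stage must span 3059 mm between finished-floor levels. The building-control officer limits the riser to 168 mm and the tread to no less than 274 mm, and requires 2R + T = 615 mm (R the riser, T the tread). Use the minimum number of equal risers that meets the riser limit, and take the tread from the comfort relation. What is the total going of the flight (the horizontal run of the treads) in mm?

5274 mm

3059 / 168 = 18.21, so 19 risers are needed.
R = 3059 ÷ 19 = 161 mm.
Tread T = 615 − 2 × 161 = 293 mm (≥ 274 mm).
Going = (19 − 1) × 293 = 5274 mm.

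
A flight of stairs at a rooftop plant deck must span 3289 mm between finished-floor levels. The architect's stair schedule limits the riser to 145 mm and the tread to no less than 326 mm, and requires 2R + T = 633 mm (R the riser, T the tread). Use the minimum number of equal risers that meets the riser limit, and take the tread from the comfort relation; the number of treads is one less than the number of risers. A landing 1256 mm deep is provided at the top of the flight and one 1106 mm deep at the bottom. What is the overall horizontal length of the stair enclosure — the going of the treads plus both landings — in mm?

⌈3289/145⌉ = 23 risers.
R = 3289 ÷ 23 = 143 mm.
T = 633 − 2·143 = 347 mm, which satisfies the 326 mm minimum.
Going = (23 − 1) × 347 = 7634 mm.
Enclosure = 7634 + 1256 + 1106 = 9996 mm.

9996 mm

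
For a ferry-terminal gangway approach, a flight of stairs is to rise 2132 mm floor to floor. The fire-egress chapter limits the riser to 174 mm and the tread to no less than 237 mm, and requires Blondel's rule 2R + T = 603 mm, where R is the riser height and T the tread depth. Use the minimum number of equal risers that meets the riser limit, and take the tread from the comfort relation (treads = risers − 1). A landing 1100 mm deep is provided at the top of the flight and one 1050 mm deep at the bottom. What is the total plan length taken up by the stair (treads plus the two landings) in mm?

5450 mm

2132 / 174 = 12.25, so 13 risers are needed.
Riser R = 2132 / 13 = 164 mm, within the 174 mm limit.
Tread T = 603 − 2 × 164 = 275 mm (≥ 237 mm).
Treads = 13 − 1 = 12; going = 12 × 275 = 3300 mm.
Add landings: 3300 + 1100 + 1050 = 5450 mm.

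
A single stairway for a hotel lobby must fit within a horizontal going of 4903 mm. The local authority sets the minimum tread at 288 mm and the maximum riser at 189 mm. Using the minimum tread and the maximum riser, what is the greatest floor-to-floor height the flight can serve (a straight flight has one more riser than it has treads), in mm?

3402 mm

4903 / 288 = 17.02, so 17 treads fit.
Risers = treads + 1 = 18.
Maximum height = 18 × 189 = 3402 mm.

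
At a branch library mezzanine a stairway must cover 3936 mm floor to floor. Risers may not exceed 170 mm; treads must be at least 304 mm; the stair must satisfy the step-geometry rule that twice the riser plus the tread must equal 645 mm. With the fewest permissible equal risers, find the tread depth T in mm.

317 mm

3936 / 170 = 23.153 → round up to 24 risers.
R = 3936 ÷ 24 = 164 mm.
From 2R + T = 645: T = 645 − 328 = 317 mm.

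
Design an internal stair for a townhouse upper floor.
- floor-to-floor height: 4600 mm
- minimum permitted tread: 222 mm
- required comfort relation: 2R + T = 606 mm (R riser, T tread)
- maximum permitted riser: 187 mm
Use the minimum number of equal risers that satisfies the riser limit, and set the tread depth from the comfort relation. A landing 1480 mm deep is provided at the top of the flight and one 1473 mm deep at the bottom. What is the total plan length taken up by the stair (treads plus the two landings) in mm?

At most 187 each: 4600/187 = 24.60, giving 25 risers.
Each riser is 4600/25 = 184 mm (≤ 187 mm).
From 2R + T = 606: T = 606 − 368 = 238 mm.
Going = (25 − 1) × 238 = 5712 mm.
Enclosure = 5712 + 1480 + 1473 = 8665 mm.

8665 mm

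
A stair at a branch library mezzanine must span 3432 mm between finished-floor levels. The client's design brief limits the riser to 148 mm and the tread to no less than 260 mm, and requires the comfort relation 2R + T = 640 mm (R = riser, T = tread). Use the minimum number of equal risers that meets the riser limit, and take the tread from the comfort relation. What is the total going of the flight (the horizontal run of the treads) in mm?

3432 / 148 = 23.19, so 24 risers are needed.
Each riser is 3432/24 = 143 mm (≤ 148 mm).
Tread T = 640 − 2 × 143 = 354 mm (≥ 260 mm).
Treads = 24 − 1 = 23; going = 23 × 354 = 8142 mm.

8142 mm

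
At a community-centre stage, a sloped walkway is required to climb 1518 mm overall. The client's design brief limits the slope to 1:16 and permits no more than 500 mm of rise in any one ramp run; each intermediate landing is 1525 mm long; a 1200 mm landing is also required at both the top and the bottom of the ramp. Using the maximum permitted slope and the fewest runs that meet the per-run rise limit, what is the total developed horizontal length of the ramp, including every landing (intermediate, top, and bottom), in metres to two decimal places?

1518 / 500 = 3.04, so 4 ramp runs are needed. That means 3 intermediate landings.
Horizontal run for 1518 mm of rise at 1:16 is 1518 × 16 = 24288 mm.
3 intermediate landings contribute 3 × 1525 = 4575 mm.
Top and bottom landings: 2 × 1200 = 2400 mm.
Total = 24288 + 4575 + 2400 = 31263 mm.
= 31.26 m.

31.26 m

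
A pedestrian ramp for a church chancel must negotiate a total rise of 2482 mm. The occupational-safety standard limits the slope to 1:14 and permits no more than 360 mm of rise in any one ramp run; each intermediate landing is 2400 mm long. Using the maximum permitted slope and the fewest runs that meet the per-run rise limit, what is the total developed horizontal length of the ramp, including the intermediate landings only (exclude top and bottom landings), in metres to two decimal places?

49.15 m

2482 / 360 = 6.894 → round up to 7 ramp runs. That means 6 intermediate landings.
Horizontal run for 2482 mm of rise at 1:14 is 2482 × 14 = 34748 mm.
Intermediate landings: 6 × 2400 = 14400 mm.
Developed length = 34748 + 14400 = 49148 mm.
= 49.15 m.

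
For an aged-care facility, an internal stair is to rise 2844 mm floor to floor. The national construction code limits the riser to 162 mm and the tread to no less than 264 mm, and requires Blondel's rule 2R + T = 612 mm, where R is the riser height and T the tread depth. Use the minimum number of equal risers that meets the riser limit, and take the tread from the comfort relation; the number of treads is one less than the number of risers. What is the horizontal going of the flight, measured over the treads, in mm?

2844 / 162 = 17.56, so 18 risers are needed.
Riser R = 2844 / 18 = 158 mm, within the 162 mm limit.
From 2R + T = 612: T = 612 − 316 = 296 mm.
Going = (18 − 1) × 296 = 5032 mm.

5032 mm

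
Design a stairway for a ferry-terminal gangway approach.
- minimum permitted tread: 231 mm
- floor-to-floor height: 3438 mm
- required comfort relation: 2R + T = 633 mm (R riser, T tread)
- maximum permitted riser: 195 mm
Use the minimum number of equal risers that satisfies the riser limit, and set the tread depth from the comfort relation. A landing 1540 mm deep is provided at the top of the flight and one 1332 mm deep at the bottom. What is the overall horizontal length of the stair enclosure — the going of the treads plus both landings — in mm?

⌈3438/195⌉ = 18 risers.
R = 3438 ÷ 18 = 191 mm.
From 2R + T = 633: T = 633 − 382 = 251 mm.
18 risers give 17 treads; going = 17 × 251 = 4267 mm.
Enclosure = 4267 + 1540 + 1332 = 7139 mm.

7139 mm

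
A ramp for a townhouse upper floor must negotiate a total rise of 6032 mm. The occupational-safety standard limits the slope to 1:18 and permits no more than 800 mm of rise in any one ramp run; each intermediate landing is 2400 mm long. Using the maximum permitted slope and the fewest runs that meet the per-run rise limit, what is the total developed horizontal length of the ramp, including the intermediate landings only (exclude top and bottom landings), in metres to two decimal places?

125.38 m

⌈6032/800⌉ = 8 ramp runs. That means 7 intermediate landings.
Horizontal run for 6032 mm of rise at 1:18 is 6032 × 18 = 108576 mm.
7 intermediate landings contribute 7 × 2400 = 16800 mm.
Total developed length = 108576 + 16800 = 125376 mm.
= 125.38 m.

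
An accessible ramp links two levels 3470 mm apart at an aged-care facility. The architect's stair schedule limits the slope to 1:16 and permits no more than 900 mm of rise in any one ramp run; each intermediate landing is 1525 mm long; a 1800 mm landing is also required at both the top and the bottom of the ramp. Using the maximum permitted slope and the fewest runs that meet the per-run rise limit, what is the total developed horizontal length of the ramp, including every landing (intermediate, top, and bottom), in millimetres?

63695 mm

⌈3470/900⌉ = 4 ramp runs. That means 3 intermediate landings.
Ramp run (horizontal) at 1:16: 3470 × 16 = 55520 mm.
3 intermediate landings contribute 3 × 1525 = 4575 mm.
Top and bottom landings: 2 × 1800 = 3600 mm.
Total = 55520 + 4575 + 3600 = 63695 mm.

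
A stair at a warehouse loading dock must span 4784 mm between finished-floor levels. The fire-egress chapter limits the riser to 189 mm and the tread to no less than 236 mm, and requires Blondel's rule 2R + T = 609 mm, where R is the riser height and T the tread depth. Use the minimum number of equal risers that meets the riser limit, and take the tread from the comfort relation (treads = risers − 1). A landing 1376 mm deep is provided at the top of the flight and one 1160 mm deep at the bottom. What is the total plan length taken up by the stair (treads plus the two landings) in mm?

8561 mm

4784 / 189 = 25.31, so 26 risers are needed.
Riser R = 4784 / 26 = 184 mm, within the 189 mm limit.
Tread T = 609 − 2 × 184 = 241 mm (≥ 236 mm).
Treads = 26 − 1 = 25; going = 25 × 241 = 6025 mm.
Enclosure = 6025 + 1376 + 1160 = 8561 mm.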